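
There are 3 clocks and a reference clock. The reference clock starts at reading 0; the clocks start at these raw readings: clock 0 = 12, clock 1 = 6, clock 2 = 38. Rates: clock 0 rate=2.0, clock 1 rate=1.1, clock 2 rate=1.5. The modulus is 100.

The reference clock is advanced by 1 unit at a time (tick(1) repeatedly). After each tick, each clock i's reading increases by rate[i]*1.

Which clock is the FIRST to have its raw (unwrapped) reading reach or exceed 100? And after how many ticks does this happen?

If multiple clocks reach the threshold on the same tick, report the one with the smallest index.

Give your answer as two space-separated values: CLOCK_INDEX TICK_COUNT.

clock 0: start=12, rate=2.0, needs 100-12 = 88; ticks = ceil(88/2.0) = ceil(44.0000) = 44; reading at tick 44 = 12 + 2.0*44 = 100.0000
clock 1: start=6, rate=1.1, needs 100-6 = 94; ticks = ceil(94/1.1) = ceil(85.4545) = 86; reading at tick 86 = 6 + 1.1*86 = 100.6000
clock 2: start=38, rate=1.5, needs 100-38 = 62; ticks = ceil(62/1.5) = ceil(41.3333) = 42; reading at tick 42 = 38 + 1.5*42 = 101.0000
Minimum tick count = 42; winners = [2]; smallest index = 2

Answer: 2 42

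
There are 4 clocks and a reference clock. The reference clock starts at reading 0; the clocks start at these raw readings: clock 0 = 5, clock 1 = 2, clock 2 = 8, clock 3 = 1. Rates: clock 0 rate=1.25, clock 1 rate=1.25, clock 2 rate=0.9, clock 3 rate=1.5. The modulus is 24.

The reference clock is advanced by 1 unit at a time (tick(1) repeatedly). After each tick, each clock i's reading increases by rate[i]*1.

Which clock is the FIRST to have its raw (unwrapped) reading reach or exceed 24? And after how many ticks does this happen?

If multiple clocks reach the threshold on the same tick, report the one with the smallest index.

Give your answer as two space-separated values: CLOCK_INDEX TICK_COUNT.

Answer: 0 16

Derivation:
clock 0: start=5, rate=1.25, needs 24-5 = 19; ticks = ceil(19/1.25) = ceil(15.2000) = 16; reading at tick 16 = 5 + 1.25*16 = 25.0000
clock 1: start=2, rate=1.25, needs 24-2 = 22; ticks = ceil(22/1.25) = ceil(17.6000) = 18; reading at tick 18 = 2 + 1.25*18 = 24.5000
clock 2: start=8, rate=0.9, needs 24-8 = 16; ticks = ceil(16/0.9) = ceil(17.7778) = 18; reading at tick 18 = 8 + 0.9*18 = 24.2000
clock 3: start=1, rate=1.5, needs 24-1 = 23; ticks = ceil(23/1.5) = ceil(15.3333) = 16; reading at tick 16 = 1 + 1.5*16 = 25.0000
Minimum tick count = 16; winners = [0, 3]; smallest index = 0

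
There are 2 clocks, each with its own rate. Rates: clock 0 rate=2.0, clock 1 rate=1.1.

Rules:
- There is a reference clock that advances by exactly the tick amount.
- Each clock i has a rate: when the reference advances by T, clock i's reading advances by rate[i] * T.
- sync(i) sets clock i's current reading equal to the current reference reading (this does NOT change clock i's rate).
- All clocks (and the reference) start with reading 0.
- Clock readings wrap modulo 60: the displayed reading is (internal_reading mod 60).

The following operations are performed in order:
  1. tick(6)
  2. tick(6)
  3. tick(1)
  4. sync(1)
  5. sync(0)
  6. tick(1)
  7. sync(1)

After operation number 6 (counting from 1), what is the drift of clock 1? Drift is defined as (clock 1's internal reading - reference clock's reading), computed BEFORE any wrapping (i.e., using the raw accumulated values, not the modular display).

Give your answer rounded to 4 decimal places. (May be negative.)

After op 1 tick(6): ref=6.0000 raw=[12.0000 6.6000]
After op 2 tick(6): ref=12.0000 raw=[24.0000 13.2000]
After op 3 tick(1): ref=13.0000 raw=[26.0000 14.3000]
After op 4 sync(1): ref=13.0000 raw=[26.0000 13.0000]
After op 5 sync(0): ref=13.0000 raw=[13.0000 13.0000]
After op 6 tick(1): ref=14.0000 raw=[15.0000 14.1000]
Drift of clock 1 after op 6: 14.1000 - 14.0000 = 0.1000

Answer: 0.1000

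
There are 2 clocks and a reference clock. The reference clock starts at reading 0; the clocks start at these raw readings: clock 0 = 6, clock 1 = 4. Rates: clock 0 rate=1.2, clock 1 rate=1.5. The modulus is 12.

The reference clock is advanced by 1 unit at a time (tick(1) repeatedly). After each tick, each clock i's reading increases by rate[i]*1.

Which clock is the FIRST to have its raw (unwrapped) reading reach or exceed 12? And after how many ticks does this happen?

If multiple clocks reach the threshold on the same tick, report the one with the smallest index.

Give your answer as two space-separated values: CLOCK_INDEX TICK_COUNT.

clock 0: start=6, rate=1.2, needs 12-6 = 6; ticks = ceil(6/1.2) = ceil(5.0000) = 5; reading at tick 5 = 6 + 1.2*5 = 12.0000
clock 1: start=4, rate=1.5, needs 12-4 = 8; ticks = ceil(8/1.5) = ceil(5.3333) = 6; reading at tick 6 = 4 + 1.5*6 = 13.0000
Minimum tick count = 5; winners = [0]; smallest index = 0

Answer: 0 5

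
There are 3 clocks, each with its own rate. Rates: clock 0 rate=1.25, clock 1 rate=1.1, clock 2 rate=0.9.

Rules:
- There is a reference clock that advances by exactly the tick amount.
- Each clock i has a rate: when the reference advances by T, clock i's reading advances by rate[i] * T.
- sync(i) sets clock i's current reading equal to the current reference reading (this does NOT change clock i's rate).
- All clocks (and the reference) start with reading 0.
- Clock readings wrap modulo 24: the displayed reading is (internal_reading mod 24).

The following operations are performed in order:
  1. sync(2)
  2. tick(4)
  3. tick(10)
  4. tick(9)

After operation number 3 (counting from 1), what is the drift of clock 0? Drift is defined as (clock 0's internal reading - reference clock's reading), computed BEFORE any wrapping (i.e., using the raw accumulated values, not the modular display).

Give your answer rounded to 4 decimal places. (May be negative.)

After op 1 sync(2): ref=0.0000 raw=[0.0000 0.0000 0.0000]
After op 2 tick(4): ref=4.0000 raw=[5.0000 4.4000 3.6000]
After op 3 tick(10): ref=14.0000 raw=[17.5000 15.4000 12.6000]
Drift of clock 0 after op 3: 17.5000 - 14.0000 = 3.5000

Answer: 3.5000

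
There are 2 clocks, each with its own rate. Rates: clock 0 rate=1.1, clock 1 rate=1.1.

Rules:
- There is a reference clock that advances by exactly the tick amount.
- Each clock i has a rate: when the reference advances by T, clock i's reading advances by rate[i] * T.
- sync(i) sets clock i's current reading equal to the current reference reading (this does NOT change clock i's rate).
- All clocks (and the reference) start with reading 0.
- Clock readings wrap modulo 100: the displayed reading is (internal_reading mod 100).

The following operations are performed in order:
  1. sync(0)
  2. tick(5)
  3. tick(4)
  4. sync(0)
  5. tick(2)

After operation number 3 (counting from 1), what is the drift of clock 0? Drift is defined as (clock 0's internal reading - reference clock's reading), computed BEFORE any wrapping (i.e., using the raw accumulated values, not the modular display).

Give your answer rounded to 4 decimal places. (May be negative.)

Answer: 0.9000

Derivation:
After op 1 sync(0): ref=0.0000 raw=[0.0000 0.0000]
After op 2 tick(5): ref=5.0000 raw=[5.5000 5.5000]
After op 3 tick(4): ref=9.0000 raw=[9.9000 9.9000]
Drift of clock 0 after op 3: 9.9000 - 9.0000 = 0.9000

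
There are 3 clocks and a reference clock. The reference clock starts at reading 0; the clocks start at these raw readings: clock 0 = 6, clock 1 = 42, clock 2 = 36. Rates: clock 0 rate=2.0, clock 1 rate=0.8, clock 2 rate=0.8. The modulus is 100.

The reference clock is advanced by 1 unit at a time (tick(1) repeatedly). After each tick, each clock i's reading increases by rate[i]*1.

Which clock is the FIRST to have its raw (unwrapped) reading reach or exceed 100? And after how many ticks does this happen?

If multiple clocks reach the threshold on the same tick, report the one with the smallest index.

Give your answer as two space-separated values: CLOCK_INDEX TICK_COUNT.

Answer: 0 47

Derivation:
clock 0: start=6, rate=2.0, needs 100-6 = 94; ticks = ceil(94/2.0) = ceil(47.0000) = 47; reading at tick 47 = 6 + 2.0*47 = 100.0000
clock 1: start=42, rate=0.8, needs 100-42 = 58; ticks = ceil(58/0.8) = ceil(72.5000) = 73; reading at tick 73 = 42 + 0.8*73 = 100.4000
clock 2: start=36, rate=0.8, needs 100-36 = 64; ticks = ceil(64/0.8) = ceil(80.0000) = 80; reading at tick 80 = 36 + 0.8*80 = 100.0000
Minimum tick count = 47; winners = [0]; smallest index = 0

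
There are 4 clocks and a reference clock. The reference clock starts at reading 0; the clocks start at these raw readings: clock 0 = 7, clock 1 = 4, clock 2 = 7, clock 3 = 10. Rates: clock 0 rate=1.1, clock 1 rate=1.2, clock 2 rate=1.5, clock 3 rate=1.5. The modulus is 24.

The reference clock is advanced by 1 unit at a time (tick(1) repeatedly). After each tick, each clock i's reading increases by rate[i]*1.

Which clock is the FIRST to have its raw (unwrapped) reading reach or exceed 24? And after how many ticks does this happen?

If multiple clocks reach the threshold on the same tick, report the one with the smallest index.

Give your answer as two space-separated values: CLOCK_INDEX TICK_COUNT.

clock 0: start=7, rate=1.1, needs 24-7 = 17; ticks = ceil(17/1.1) = ceil(15.4545) = 16; reading at tick 16 = 7 + 1.1*16 = 24.6000
clock 1: start=4, rate=1.2, needs 24-4 = 20; ticks = ceil(20/1.2) = ceil(16.6667) = 17; reading at tick 17 = 4 + 1.2*17 = 24.4000
clock 2: start=7, rate=1.5, needs 24-7 = 17; ticks = ceil(17/1.5) = ceil(11.3333) = 12; reading at tick 12 = 7 + 1.5*12 = 25.0000
clock 3: start=10, rate=1.5, needs 24-10 = 14; ticks = ceil(14/1.5) = ceil(9.3333) = 10; reading at tick 10 = 10 + 1.5*10 = 25.0000
Minimum tick count = 10; winners = [3]; smallest index = 3

Answer: 3 10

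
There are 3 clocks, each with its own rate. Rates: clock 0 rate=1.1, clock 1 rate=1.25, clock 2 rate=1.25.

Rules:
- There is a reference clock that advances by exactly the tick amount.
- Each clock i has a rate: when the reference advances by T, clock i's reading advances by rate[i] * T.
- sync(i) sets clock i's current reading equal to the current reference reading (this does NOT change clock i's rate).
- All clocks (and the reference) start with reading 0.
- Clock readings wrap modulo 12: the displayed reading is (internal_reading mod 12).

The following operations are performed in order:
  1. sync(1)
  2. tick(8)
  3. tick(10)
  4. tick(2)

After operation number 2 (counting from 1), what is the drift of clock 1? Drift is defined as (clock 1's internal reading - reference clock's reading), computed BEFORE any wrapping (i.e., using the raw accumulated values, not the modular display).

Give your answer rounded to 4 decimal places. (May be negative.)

After op 1 sync(1): ref=0.0000 raw=[0.0000 0.0000 0.0000]
After op 2 tick(8): ref=8.0000 raw=[8.8000 10.0000 10.0000]
Drift of clock 1 after op 2: 10.0000 - 8.0000 = 2.0000

Answer: 2.0000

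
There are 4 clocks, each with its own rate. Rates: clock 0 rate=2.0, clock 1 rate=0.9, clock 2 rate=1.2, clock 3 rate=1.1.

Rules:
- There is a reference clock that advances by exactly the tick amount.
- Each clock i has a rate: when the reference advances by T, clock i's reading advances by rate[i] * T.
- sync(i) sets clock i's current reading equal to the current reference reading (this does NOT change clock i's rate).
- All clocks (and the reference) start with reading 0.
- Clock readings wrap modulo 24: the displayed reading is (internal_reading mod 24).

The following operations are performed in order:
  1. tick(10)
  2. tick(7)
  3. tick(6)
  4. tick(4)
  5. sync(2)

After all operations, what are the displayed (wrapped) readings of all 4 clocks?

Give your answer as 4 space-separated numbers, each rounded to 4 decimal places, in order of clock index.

Answer: 6.0000 0.3000 3.0000 5.7000

Derivation:
After op 1 tick(10): ref=10.0000 raw=[20.0000 9.0000 12.0000 11.0000]
After op 2 tick(7): ref=17.0000 raw=[34.0000 15.3000 20.4000 18.7000]
After op 3 tick(6): ref=23.0000 raw=[46.0000 20.7000 27.6000 25.3000]
After op 4 tick(4): ref=27.0000 raw=[54.0000 24.3000 32.4000 29.7000]
After op 5 sync(2): ref=27.0000 raw=[54.0000 24.3000 27.0000 29.7000]
Wrap final raw readings (mod 24): 54.0000 mod 24 = 6.0000; 24.3000 mod 24 = 0.3000; 27.0000 mod 24 = 3.0000; 29.7000 mod 24 = 5.7000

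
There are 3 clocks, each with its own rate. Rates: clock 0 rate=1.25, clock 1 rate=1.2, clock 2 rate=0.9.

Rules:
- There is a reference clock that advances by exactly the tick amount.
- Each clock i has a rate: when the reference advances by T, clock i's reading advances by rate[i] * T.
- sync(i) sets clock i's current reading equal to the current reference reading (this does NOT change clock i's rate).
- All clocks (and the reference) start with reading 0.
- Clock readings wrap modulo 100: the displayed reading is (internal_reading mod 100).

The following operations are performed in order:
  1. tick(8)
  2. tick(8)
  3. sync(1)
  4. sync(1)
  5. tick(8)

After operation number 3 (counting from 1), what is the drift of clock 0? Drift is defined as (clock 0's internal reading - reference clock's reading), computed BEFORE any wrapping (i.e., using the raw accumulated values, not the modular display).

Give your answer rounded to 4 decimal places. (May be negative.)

Answer: 4.0000

Derivation:
After op 1 tick(8): ref=8.0000 raw=[10.0000 9.6000 7.2000]
After op 2 tick(8): ref=16.0000 raw=[20.0000 19.2000 14.4000]
After op 3 sync(1): ref=16.0000 raw=[20.0000 16.0000 14.4000]
Drift of clock 0 after op 3: 20.0000 - 16.0000 = 4.0000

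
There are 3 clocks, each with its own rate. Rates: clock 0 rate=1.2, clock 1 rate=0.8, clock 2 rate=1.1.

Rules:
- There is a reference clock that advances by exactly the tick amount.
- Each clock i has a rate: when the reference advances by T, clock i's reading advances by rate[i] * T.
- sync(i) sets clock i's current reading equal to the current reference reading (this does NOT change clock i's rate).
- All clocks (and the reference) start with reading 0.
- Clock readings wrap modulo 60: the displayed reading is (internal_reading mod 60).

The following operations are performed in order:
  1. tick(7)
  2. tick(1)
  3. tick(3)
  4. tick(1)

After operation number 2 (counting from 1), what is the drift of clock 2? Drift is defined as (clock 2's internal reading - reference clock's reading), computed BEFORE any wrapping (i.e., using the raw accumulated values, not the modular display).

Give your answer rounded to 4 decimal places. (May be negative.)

After op 1 tick(7): ref=7.0000 raw=[8.4000 5.6000 7.7000]
After op 2 tick(1): ref=8.0000 raw=[9.6000 6.4000 8.8000]
Drift of clock 2 after op 2: 8.8000 - 8.0000 = 0.8000

Answer: 0.8000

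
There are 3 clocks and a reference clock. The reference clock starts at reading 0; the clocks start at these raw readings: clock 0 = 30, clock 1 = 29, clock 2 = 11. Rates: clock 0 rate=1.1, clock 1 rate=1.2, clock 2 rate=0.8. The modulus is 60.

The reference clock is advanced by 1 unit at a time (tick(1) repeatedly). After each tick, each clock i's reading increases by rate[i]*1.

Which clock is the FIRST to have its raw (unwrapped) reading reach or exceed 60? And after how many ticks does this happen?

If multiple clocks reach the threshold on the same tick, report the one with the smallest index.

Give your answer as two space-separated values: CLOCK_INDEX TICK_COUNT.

clock 0: start=30, rate=1.1, needs 60-30 = 30; ticks = ceil(30/1.1) = ceil(27.2727) = 28; reading at tick 28 = 30 + 1.1*28 = 60.8000
clock 1: start=29, rate=1.2, needs 60-29 = 31; ticks = ceil(31/1.2) = ceil(25.8333) = 26; reading at tick 26 = 29 + 1.2*26 = 60.2000
clock 2: start=11, rate=0.8, needs 60-11 = 49; ticks = ceil(49/0.8) = ceil(61.2500) = 62; reading at tick 62 = 11 + 0.8*62 = 60.6000
Minimum tick count = 26; winners = [1]; smallest index = 1

Answer: 1 26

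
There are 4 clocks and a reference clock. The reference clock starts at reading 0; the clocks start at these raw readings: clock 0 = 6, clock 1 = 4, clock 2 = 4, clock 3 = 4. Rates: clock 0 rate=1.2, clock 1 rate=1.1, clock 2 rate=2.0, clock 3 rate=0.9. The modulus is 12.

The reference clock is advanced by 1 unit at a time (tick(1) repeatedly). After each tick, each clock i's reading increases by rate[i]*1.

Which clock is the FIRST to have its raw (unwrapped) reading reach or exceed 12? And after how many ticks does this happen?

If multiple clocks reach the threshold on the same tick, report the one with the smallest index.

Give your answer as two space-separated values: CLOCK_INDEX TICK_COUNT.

Answer: 2 4

Derivation:
clock 0: start=6, rate=1.2, needs 12-6 = 6; ticks = ceil(6/1.2) = ceil(5.0000) = 5; reading at tick 5 = 6 + 1.2*5 = 12.0000
clock 1: start=4, rate=1.1, needs 12-4 = 8; ticks = ceil(8/1.1) = ceil(7.2727) = 8; reading at tick 8 = 4 + 1.1*8 = 12.8000
clock 2: start=4, rate=2.0, needs 12-4 = 8; ticks = ceil(8/2.0) = ceil(4.0000) = 4; reading at tick 4 = 4 + 2.0*4 = 12.0000
clock 3: start=4, rate=0.9, needs 12-4 = 8; ticks = ceil(8/0.9) = ceil(8.8889) = 9; reading at tick 9 = 4 + 0.9*9 = 12.1000
Minimum tick count = 4; winners = [2]; smallest index = 2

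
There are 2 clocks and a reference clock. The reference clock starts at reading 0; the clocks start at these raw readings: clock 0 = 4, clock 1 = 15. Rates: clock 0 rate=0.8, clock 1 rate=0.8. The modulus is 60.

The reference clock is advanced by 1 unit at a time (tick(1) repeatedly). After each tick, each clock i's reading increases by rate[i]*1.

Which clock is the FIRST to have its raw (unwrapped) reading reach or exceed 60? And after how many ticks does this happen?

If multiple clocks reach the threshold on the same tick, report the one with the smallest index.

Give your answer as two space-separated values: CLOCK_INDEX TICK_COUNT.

Answer: 1 57

Derivation:
clock 0: start=4, rate=0.8, needs 60-4 = 56; ticks = ceil(56/0.8) = ceil(70.0000) = 70; reading at tick 70 = 4 + 0.8*70 = 60.0000
clock 1: start=15, rate=0.8, needs 60-15 = 45; ticks = ceil(45/0.8) = ceil(56.2500) = 57; reading at tick 57 = 15 + 0.8*57 = 60.6000
Minimum tick count = 57; winners = [1]; smallest index = 1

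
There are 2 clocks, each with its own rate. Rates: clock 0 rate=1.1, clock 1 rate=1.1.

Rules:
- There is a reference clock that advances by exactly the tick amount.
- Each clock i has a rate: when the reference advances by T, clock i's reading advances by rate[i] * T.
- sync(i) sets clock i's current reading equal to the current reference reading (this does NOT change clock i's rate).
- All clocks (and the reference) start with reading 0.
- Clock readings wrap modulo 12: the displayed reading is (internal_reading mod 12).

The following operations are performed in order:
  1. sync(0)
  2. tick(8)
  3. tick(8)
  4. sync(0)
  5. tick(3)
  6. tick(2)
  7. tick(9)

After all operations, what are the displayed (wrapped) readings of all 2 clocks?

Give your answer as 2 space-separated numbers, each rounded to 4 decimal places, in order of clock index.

After op 1 sync(0): ref=0.0000 raw=[0.0000 0.0000]
After op 2 tick(8): ref=8.0000 raw=[8.8000 8.8000]
After op 3 tick(8): ref=16.0000 raw=[17.6000 17.6000]
After op 4 sync(0): ref=16.0000 raw=[16.0000 17.6000]
After op 5 tick(3): ref=19.0000 raw=[19.3000 20.9000]
After op 6 tick(2): ref=21.0000 raw=[21.5000 23.1000]
After op 7 tick(9): ref=30.0000 raw=[31.4000 33.0000]
Wrap final raw readings (mod 12): 31.4000 mod 12 = 7.4000; 33.0000 mod 12 = 9.0000

Answer: 7.4000 9.0000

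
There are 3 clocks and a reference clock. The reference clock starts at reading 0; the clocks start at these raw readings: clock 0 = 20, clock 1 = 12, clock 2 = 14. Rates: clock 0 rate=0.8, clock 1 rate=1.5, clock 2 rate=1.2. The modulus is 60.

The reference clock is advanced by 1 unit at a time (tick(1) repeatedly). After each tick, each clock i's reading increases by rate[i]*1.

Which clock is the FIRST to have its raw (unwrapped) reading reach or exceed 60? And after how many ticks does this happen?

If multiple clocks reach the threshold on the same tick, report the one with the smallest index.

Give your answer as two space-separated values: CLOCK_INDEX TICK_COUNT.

clock 0: start=20, rate=0.8, needs 60-20 = 40; ticks = ceil(40/0.8) = ceil(50.0000) = 50; reading at tick 50 = 20 + 0.8*50 = 60.0000
clock 1: start=12, rate=1.5, needs 60-12 = 48; ticks = ceil(48/1.5) = ceil(32.0000) = 32; reading at tick 32 = 12 + 1.5*32 = 60.0000
clock 2: start=14, rate=1.2, needs 60-14 = 46; ticks = ceil(46/1.2) = ceil(38.3333) = 39; reading at tick 39 = 14 + 1.2*39 = 60.8000
Minimum tick count = 32; winners = [1]; smallest index = 1

Answer: 1 32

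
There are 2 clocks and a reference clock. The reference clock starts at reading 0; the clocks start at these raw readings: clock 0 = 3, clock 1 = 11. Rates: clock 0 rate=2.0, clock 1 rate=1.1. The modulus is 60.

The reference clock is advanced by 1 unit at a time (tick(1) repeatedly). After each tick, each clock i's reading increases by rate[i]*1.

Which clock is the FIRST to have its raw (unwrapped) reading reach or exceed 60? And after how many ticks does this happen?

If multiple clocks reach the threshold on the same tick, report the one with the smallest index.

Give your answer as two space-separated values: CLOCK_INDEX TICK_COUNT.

Answer: 0 29

Derivation:
clock 0: start=3, rate=2.0, needs 60-3 = 57; ticks = ceil(57/2.0) = ceil(28.5000) = 29; reading at tick 29 = 3 + 2.0*29 = 61.0000
clock 1: start=11, rate=1.1, needs 60-11 = 49; ticks = ceil(49/1.1) = ceil(44.5455) = 45; reading at tick 45 = 11 + 1.1*45 = 60.5000
Minimum tick count = 29; winners = [0]; smallest index = 0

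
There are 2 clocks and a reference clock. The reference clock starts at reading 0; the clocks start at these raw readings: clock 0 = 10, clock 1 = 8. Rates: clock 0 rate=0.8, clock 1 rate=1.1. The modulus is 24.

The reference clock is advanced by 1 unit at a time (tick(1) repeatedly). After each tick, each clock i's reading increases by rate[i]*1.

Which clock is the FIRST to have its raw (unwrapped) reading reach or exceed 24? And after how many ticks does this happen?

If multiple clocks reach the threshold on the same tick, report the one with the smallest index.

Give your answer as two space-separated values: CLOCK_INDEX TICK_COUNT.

Answer: 1 15

Derivation:
clock 0: start=10, rate=0.8, needs 24-10 = 14; ticks = ceil(14/0.8) = ceil(17.5000) = 18; reading at tick 18 = 10 + 0.8*18 = 24.4000
clock 1: start=8, rate=1.1, needs 24-8 = 16; ticks = ceil(16/1.1) = ceil(14.5455) = 15; reading at tick 15 = 8 + 1.1*15 = 24.5000
Minimum tick count = 15; winners = [1]; smallest index = 1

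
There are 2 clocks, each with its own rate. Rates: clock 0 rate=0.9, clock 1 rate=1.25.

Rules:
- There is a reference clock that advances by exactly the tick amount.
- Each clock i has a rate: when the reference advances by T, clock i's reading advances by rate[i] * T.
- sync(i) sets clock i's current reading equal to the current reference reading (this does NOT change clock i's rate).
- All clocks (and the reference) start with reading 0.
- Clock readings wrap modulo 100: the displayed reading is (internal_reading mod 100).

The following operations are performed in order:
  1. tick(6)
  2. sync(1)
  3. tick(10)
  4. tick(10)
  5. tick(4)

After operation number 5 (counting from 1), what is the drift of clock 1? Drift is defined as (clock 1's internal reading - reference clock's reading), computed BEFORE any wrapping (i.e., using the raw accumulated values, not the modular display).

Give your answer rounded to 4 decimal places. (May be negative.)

Answer: 6.0000

Derivation:
After op 1 tick(6): ref=6.0000 raw=[5.4000 7.5000]
After op 2 sync(1): ref=6.0000 raw=[5.4000 6.0000]
After op 3 tick(10): ref=16.0000 raw=[14.4000 18.5000]
After op 4 tick(10): ref=26.0000 raw=[23.4000 31.0000]
After op 5 tick(4): ref=30.0000 raw=[27.0000 36.0000]
Drift of clock 1 after op 5: 36.0000 - 30.0000 = 6.0000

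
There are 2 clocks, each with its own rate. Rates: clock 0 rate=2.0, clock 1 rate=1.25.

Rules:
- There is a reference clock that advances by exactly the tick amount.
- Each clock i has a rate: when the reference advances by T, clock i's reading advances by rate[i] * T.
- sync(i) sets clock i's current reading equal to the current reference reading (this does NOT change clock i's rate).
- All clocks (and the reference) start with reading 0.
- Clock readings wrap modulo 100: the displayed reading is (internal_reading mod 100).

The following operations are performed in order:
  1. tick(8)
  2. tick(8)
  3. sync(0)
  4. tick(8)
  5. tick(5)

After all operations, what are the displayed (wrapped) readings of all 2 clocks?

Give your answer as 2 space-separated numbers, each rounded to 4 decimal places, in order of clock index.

After op 1 tick(8): ref=8.0000 raw=[16.0000 10.0000]
After op 2 tick(8): ref=16.0000 raw=[32.0000 20.0000]
After op 3 sync(0): ref=16.0000 raw=[16.0000 20.0000]
After op 4 tick(8): ref=24.0000 raw=[32.0000 30.0000]
After op 5 tick(5): ref=29.0000 raw=[42.0000 36.2500]
Wrap final raw readings (mod 100): 42.0000 mod 100 = 42.0000; 36.2500 mod 100 = 36.2500

Answer: 42.0000 36.2500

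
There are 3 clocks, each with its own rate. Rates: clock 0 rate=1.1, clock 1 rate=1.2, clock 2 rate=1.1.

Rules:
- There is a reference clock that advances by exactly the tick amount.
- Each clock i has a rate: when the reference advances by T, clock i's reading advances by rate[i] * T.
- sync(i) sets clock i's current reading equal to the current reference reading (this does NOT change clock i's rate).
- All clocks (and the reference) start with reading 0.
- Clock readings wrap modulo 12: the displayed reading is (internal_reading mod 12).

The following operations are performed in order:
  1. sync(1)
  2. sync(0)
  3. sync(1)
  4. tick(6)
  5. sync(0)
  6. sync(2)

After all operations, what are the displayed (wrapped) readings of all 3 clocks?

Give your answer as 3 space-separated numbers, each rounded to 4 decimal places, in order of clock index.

After op 1 sync(1): ref=0.0000 raw=[0.0000 0.0000 0.0000]
After op 2 sync(0): ref=0.0000 raw=[0.0000 0.0000 0.0000]
After op 3 sync(1): ref=0.0000 raw=[0.0000 0.0000 0.0000]
After op 4 tick(6): ref=6.0000 raw=[6.6000 7.2000 6.6000]
After op 5 sync(0): ref=6.0000 raw=[6.0000 7.2000 6.6000]
After op 6 sync(2): ref=6.0000 raw=[6.0000 7.2000 6.0000]
Wrap final raw readings (mod 12): 6.0000 mod 12 = 6.0000; 7.2000 mod 12 = 7.2000; 6.0000 mod 12 = 6.0000

Answer: 6.0000 7.2000 6.0000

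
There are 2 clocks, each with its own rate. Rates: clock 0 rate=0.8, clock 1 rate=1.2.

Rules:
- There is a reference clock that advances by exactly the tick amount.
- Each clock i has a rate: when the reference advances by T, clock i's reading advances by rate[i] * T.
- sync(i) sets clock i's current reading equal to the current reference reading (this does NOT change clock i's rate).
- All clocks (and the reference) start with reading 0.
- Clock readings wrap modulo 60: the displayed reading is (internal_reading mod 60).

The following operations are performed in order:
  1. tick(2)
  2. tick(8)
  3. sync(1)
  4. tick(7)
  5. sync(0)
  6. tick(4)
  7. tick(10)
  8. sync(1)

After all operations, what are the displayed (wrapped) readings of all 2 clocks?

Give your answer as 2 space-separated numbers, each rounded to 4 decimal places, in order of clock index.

Answer: 28.2000 31.0000

Derivation:
After op 1 tick(2): ref=2.0000 raw=[1.6000 2.4000]
After op 2 tick(8): ref=10.0000 raw=[8.0000 12.0000]
After op 3 sync(1): ref=10.0000 raw=[8.0000 10.0000]
After op 4 tick(7): ref=17.0000 raw=[13.6000 18.4000]
After op 5 sync(0): ref=17.0000 raw=[17.0000 18.4000]
After op 6 tick(4): ref=21.0000 raw=[20.2000 23.2000]
After op 7 tick(10): ref=31.0000 raw=[28.2000 35.2000]
After op 8 sync(1): ref=31.0000 raw=[28.2000 31.0000]
Wrap final raw readings (mod 60): 28.2000 mod 60 = 28.2000; 31.0000 mod 60 = 31.0000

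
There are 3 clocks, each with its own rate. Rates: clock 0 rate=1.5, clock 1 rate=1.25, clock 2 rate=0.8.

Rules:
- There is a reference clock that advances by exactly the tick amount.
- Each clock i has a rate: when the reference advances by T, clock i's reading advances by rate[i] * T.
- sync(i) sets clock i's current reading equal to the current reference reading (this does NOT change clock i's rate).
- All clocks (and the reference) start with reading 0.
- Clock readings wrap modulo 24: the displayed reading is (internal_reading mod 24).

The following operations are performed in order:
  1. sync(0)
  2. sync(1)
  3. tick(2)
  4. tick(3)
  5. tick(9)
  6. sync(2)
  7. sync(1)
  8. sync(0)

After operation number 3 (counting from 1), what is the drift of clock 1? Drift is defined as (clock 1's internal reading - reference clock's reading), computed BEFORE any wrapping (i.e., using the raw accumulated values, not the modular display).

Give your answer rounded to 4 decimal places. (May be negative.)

Answer: 0.5000

Derivation:
After op 1 sync(0): ref=0.0000 raw=[0.0000 0.0000 0.0000]
After op 2 sync(1): ref=0.0000 raw=[0.0000 0.0000 0.0000]
After op 3 tick(2): ref=2.0000 raw=[3.0000 2.5000 1.6000]
Drift of clock 1 after op 3: 2.5000 - 2.0000 = 0.5000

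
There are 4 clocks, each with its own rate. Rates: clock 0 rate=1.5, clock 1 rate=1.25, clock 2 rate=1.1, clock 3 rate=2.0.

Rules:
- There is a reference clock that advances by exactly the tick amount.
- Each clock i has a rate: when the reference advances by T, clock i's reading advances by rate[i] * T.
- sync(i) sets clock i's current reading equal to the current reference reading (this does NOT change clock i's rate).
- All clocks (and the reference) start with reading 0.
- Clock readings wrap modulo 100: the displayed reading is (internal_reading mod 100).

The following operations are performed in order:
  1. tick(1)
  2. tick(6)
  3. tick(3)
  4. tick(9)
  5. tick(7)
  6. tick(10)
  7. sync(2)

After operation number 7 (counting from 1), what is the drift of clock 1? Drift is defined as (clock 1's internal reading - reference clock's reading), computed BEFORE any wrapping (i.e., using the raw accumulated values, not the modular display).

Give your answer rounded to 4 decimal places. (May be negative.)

Answer: 9.0000

Derivation:
After op 1 tick(1): ref=1.0000 raw=[1.5000 1.2500 1.1000 2.0000]
After op 2 tick(6): ref=7.0000 raw=[10.5000 8.7500 7.7000 14.0000]
After op 3 tick(3): ref=10.0000 raw=[15.0000 12.5000 11.0000 20.0000]
After op 4 tick(9): ref=19.0000 raw=[28.5000 23.7500 20.9000 38.0000]
After op 5 tick(7): ref=26.0000 raw=[39.0000 32.5000 28.6000 52.0000]
After op 6 tick(10): ref=36.0000 raw=[54.0000 45.0000 39.6000 72.0000]
After op 7 sync(2): ref=36.0000 raw=[54.0000 45.0000 36.0000 72.0000]
Drift of clock 1 after op 7: 45.0000 - 36.0000 = 9.0000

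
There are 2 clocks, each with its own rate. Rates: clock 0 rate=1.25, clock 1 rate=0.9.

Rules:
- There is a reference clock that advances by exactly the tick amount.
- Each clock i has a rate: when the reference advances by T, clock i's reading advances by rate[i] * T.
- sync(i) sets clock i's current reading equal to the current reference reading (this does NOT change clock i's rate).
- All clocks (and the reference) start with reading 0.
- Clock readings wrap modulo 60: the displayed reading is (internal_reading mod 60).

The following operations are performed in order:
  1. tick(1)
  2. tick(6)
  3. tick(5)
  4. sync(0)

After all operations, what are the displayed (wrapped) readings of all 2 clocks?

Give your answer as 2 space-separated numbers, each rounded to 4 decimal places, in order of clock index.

Answer: 12.0000 10.8000

Derivation:
After op 1 tick(1): ref=1.0000 raw=[1.2500 0.9000]
After op 2 tick(6): ref=7.0000 raw=[8.7500 6.3000]
After op 3 tick(5): ref=12.0000 raw=[15.0000 10.8000]
After op 4 sync(0): ref=12.0000 raw=[12.0000 10.8000]
Wrap final raw readings (mod 60): 12.0000 mod 60 = 12.0000; 10.8000 mod 60 = 10.8000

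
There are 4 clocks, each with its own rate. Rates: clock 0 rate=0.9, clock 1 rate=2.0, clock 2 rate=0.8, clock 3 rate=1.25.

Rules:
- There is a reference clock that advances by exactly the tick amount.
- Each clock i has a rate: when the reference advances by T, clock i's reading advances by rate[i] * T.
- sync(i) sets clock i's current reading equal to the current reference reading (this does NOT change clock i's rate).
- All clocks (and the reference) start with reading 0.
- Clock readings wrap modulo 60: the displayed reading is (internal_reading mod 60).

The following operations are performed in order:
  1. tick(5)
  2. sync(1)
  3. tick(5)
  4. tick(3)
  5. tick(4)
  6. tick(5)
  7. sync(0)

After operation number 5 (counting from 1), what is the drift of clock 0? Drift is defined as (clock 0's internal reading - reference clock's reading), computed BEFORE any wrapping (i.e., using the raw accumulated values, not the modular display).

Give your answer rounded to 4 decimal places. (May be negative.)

Answer: -1.7000

Derivation:
After op 1 tick(5): ref=5.0000 raw=[4.5000 10.0000 4.0000 6.2500]
After op 2 sync(1): ref=5.0000 raw=[4.5000 5.0000 4.0000 6.2500]
After op 3 tick(5): ref=10.0000 raw=[9.0000 15.0000 8.0000 12.5000]
After op 4 tick(3): ref=13.0000 raw=[11.7000 21.0000 10.4000 16.2500]
After op 5 tick(4): ref=17.0000 raw=[15.3000 29.0000 13.6000 21.2500]
Drift of clock 0 after op 5: 15.3000 - 17.0000 = -1.7000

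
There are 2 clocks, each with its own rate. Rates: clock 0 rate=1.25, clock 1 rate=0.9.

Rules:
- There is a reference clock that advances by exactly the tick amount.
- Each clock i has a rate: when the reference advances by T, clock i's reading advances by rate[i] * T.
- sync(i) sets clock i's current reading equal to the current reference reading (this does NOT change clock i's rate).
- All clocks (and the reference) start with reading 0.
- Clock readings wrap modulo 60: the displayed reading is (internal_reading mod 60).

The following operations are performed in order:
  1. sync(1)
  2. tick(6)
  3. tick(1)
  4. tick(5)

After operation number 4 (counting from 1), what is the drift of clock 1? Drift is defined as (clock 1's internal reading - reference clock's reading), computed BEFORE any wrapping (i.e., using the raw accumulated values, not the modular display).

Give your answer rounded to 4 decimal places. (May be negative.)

Answer: -1.2000

Derivation:
After op 1 sync(1): ref=0.0000 raw=[0.0000 0.0000]
After op 2 tick(6): ref=6.0000 raw=[7.5000 5.4000]
After op 3 tick(1): ref=7.0000 raw=[8.7500 6.3000]
After op 4 tick(5): ref=12.0000 raw=[15.0000 10.8000]
Drift of clock 1 after op 4: 10.8000 - 12.0000 = -1.2000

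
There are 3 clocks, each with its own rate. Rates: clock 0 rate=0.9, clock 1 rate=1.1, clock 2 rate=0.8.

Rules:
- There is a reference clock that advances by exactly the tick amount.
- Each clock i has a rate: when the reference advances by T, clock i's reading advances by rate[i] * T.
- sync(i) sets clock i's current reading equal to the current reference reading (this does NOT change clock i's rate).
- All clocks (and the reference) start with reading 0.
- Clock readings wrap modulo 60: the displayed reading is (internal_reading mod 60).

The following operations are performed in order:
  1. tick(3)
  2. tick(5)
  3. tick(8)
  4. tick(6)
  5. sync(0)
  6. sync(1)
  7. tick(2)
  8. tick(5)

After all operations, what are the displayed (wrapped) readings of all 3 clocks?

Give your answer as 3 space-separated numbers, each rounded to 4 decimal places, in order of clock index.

Answer: 28.3000 29.7000 23.2000

Derivation:
After op 1 tick(3): ref=3.0000 raw=[2.7000 3.3000 2.4000]
After op 2 tick(5): ref=8.0000 raw=[7.2000 8.8000 6.4000]
After op 3 tick(8): ref=16.0000 raw=[14.4000 17.6000 12.8000]
After op 4 tick(6): ref=22.0000 raw=[19.8000 24.2000 17.6000]
After op 5 sync(0): ref=22.0000 raw=[22.0000 24.2000 17.6000]
After op 6 sync(1): ref=22.0000 raw=[22.0000 22.0000 17.6000]
After op 7 tick(2): ref=24.0000 raw=[23.8000 24.2000 19.2000]
After op 8 tick(5): ref=29.0000 raw=[28.3000 29.7000 23.2000]
Wrap final raw readings (mod 60): 28.3000 mod 60 = 28.3000; 29.7000 mod 60 = 29.7000; 23.2000 mod 60 = 23.2000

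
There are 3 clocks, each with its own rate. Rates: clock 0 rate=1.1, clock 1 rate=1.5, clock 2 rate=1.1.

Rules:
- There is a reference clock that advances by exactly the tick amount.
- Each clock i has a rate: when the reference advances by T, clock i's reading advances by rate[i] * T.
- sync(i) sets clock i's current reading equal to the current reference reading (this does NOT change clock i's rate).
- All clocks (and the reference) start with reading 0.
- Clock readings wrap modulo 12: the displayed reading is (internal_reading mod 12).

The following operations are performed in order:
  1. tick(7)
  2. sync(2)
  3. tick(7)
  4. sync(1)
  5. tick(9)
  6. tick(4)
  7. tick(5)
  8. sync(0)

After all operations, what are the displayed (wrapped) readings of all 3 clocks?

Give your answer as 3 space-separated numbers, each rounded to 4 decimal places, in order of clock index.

Answer: 8.0000 5.0000 10.5000

Derivation:
After op 1 tick(7): ref=7.0000 raw=[7.7000 10.5000 7.7000]
After op 2 sync(2): ref=7.0000 raw=[7.7000 10.5000 7.0000]
After op 3 tick(7): ref=14.0000 raw=[15.4000 21.0000 14.7000]
After op 4 sync(1): ref=14.0000 raw=[15.4000 14.0000 14.7000]
After op 5 tick(9): ref=23.0000 raw=[25.3000 27.5000 24.6000]
After op 6 tick(4): ref=27.0000 raw=[29.7000 33.5000 29.0000]
After op 7 tick(5): ref=32.0000 raw=[35.2000 41.0000 34.5000]
After op 8 sync(0): ref=32.0000 raw=[32.0000 41.0000 34.5000]
Wrap final raw readings (mod 12): 32.0000 mod 12 = 8.0000; 41.0000 mod 12 = 5.0000; 34.5000 mod 12 = 10.5000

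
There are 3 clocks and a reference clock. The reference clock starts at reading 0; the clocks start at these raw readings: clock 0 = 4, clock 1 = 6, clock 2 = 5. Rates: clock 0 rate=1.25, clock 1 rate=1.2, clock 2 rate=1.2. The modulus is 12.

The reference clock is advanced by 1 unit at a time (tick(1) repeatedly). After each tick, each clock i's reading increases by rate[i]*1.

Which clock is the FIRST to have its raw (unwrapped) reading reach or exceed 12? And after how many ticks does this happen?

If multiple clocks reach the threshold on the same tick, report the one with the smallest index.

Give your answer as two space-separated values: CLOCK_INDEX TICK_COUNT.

clock 0: start=4, rate=1.25, needs 12-4 = 8; ticks = ceil(8/1.25) = ceil(6.4000) = 7; reading at tick 7 = 4 + 1.25*7 = 12.7500
clock 1: start=6, rate=1.2, needs 12-6 = 6; ticks = ceil(6/1.2) = ceil(5.0000) = 5; reading at tick 5 = 6 + 1.2*5 = 12.0000
clock 2: start=5, rate=1.2, needs 12-5 = 7; ticks = ceil(7/1.2) = ceil(5.8333) = 6; reading at tick 6 = 5 + 1.2*6 = 12.2000
Minimum tick count = 5; winners = [1]; smallest index = 1

Answer: 1 5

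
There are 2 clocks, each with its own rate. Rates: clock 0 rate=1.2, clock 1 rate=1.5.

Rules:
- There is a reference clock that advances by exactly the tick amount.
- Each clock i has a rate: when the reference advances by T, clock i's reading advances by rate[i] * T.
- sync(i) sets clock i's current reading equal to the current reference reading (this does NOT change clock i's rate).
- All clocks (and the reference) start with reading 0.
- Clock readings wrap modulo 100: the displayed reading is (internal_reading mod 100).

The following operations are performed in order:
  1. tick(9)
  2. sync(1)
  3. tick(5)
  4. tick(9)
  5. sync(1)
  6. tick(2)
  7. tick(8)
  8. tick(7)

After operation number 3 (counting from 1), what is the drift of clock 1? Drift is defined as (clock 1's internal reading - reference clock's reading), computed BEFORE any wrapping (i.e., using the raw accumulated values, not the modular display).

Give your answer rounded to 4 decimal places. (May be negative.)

Answer: 2.5000

Derivation:
After op 1 tick(9): ref=9.0000 raw=[10.8000 13.5000]
After op 2 sync(1): ref=9.0000 raw=[10.8000 9.0000]
After op 3 tick(5): ref=14.0000 raw=[16.8000 16.5000]
Drift of clock 1 after op 3: 16.5000 - 14.0000 = 2.5000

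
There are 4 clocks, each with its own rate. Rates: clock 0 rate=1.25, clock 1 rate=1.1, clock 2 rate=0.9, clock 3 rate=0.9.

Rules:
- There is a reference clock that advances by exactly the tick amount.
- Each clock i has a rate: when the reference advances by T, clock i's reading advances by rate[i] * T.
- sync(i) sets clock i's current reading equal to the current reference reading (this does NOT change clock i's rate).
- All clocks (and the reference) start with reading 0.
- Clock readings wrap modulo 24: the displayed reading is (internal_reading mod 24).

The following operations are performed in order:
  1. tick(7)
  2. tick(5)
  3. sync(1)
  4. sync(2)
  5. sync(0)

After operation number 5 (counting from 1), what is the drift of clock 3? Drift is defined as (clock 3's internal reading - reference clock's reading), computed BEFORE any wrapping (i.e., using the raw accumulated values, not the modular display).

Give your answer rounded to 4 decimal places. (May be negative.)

After op 1 tick(7): ref=7.0000 raw=[8.7500 7.7000 6.3000 6.3000]
After op 2 tick(5): ref=12.0000 raw=[15.0000 13.2000 10.8000 10.8000]
After op 3 sync(1): ref=12.0000 raw=[15.0000 12.0000 10.8000 10.8000]
After op 4 sync(2): ref=12.0000 raw=[15.0000 12.0000 12.0000 10.8000]
After op 5 sync(0): ref=12.0000 raw=[12.0000 12.0000 12.0000 10.8000]
Drift of clock 3 after op 5: 10.8000 - 12.0000 = -1.2000

Answer: -1.2000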